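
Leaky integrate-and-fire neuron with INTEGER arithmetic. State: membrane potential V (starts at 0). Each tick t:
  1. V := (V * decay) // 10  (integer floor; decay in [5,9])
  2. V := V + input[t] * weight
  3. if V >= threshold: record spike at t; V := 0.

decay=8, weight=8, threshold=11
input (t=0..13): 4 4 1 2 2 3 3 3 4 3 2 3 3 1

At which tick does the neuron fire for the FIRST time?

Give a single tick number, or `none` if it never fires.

Answer: 0

Derivation:
t=0: input=4 -> V=0 FIRE
t=1: input=4 -> V=0 FIRE
t=2: input=1 -> V=8
t=3: input=2 -> V=0 FIRE
t=4: input=2 -> V=0 FIRE
t=5: input=3 -> V=0 FIRE
t=6: input=3 -> V=0 FIRE
t=7: input=3 -> V=0 FIRE
t=8: input=4 -> V=0 FIRE
t=9: input=3 -> V=0 FIRE
t=10: input=2 -> V=0 FIRE
t=11: input=3 -> V=0 FIRE
t=12: input=3 -> V=0 FIRE
t=13: input=1 -> V=8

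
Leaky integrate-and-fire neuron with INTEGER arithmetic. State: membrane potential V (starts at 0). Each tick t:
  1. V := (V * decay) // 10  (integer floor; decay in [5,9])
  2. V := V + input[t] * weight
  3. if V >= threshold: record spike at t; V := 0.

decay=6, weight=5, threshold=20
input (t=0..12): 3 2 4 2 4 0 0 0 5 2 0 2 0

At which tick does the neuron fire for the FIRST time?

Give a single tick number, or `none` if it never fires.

Answer: 2

Derivation:
t=0: input=3 -> V=15
t=1: input=2 -> V=19
t=2: input=4 -> V=0 FIRE
t=3: input=2 -> V=10
t=4: input=4 -> V=0 FIRE
t=5: input=0 -> V=0
t=6: input=0 -> V=0
t=7: input=0 -> V=0
t=8: input=5 -> V=0 FIRE
t=9: input=2 -> V=10
t=10: input=0 -> V=6
t=11: input=2 -> V=13
t=12: input=0 -> V=7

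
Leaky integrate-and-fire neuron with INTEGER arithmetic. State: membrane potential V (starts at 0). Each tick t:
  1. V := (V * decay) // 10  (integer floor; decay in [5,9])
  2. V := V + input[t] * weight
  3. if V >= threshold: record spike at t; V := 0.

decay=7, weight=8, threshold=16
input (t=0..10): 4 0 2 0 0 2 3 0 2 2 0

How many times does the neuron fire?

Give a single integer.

Answer: 6

Derivation:
t=0: input=4 -> V=0 FIRE
t=1: input=0 -> V=0
t=2: input=2 -> V=0 FIRE
t=3: input=0 -> V=0
t=4: input=0 -> V=0
t=5: input=2 -> V=0 FIRE
t=6: input=3 -> V=0 FIRE
t=7: input=0 -> V=0
t=8: input=2 -> V=0 FIRE
t=9: input=2 -> V=0 FIRE
t=10: input=0 -> V=0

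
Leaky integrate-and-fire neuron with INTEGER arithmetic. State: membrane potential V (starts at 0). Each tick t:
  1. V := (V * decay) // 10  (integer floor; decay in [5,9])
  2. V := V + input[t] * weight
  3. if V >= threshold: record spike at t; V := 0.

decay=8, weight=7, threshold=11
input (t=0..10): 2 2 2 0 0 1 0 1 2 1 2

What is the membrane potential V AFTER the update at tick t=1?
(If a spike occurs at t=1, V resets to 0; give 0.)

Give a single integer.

Answer: 0

Derivation:
t=0: input=2 -> V=0 FIRE
t=1: input=2 -> V=0 FIRE
t=2: input=2 -> V=0 FIRE
t=3: input=0 -> V=0
t=4: input=0 -> V=0
t=5: input=1 -> V=7
t=6: input=0 -> V=5
t=7: input=1 -> V=0 FIRE
t=8: input=2 -> V=0 FIRE
t=9: input=1 -> V=7
t=10: input=2 -> V=0 FIRE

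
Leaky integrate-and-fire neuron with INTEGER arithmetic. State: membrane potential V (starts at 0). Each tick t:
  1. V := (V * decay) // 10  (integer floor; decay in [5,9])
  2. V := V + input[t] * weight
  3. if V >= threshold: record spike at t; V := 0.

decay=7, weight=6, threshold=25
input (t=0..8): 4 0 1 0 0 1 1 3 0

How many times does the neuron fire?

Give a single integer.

Answer: 1

Derivation:
t=0: input=4 -> V=24
t=1: input=0 -> V=16
t=2: input=1 -> V=17
t=3: input=0 -> V=11
t=4: input=0 -> V=7
t=5: input=1 -> V=10
t=6: input=1 -> V=13
t=7: input=3 -> V=0 FIRE
t=8: input=0 -> V=0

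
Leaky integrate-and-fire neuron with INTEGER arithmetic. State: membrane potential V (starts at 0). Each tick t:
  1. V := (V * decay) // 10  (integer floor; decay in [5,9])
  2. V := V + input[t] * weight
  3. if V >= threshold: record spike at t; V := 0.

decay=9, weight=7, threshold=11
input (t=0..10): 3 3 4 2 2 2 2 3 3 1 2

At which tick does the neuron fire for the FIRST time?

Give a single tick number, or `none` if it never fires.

Answer: 0

Derivation:
t=0: input=3 -> V=0 FIRE
t=1: input=3 -> V=0 FIRE
t=2: input=4 -> V=0 FIRE
t=3: input=2 -> V=0 FIRE
t=4: input=2 -> V=0 FIRE
t=5: input=2 -> V=0 FIRE
t=6: input=2 -> V=0 FIRE
t=7: input=3 -> V=0 FIRE
t=8: input=3 -> V=0 FIRE
t=9: input=1 -> V=7
t=10: input=2 -> V=0 FIRE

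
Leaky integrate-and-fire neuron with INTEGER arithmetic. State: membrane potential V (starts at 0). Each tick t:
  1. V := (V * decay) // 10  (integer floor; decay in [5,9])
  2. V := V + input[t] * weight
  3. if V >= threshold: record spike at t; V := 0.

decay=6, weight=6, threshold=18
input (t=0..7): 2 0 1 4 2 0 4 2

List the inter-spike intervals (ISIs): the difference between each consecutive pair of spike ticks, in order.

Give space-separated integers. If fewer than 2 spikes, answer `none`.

Answer: 3

Derivation:
t=0: input=2 -> V=12
t=1: input=0 -> V=7
t=2: input=1 -> V=10
t=3: input=4 -> V=0 FIRE
t=4: input=2 -> V=12
t=5: input=0 -> V=7
t=6: input=4 -> V=0 FIRE
t=7: input=2 -> V=12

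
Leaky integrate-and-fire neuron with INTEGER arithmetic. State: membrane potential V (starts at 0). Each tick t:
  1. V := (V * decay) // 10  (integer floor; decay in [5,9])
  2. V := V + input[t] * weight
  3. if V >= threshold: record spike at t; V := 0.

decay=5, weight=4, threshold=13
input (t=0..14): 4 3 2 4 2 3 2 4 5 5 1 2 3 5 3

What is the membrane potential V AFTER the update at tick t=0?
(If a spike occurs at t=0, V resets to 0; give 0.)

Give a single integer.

Answer: 0

Derivation:
t=0: input=4 -> V=0 FIRE
t=1: input=3 -> V=12
t=2: input=2 -> V=0 FIRE
t=3: input=4 -> V=0 FIRE
t=4: input=2 -> V=8
t=5: input=3 -> V=0 FIRE
t=6: input=2 -> V=8
t=7: input=4 -> V=0 FIRE
t=8: input=5 -> V=0 FIRE
t=9: input=5 -> V=0 FIRE
t=10: input=1 -> V=4
t=11: input=2 -> V=10
t=12: input=3 -> V=0 FIRE
t=13: input=5 -> V=0 FIRE
t=14: input=3 -> V=12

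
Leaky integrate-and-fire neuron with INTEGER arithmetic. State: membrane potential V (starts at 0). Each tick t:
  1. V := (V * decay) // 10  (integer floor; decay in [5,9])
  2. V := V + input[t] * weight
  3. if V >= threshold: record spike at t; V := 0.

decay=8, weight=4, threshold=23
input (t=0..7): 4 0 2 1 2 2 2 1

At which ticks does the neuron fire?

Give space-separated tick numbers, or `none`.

Answer: 5

Derivation:
t=0: input=4 -> V=16
t=1: input=0 -> V=12
t=2: input=2 -> V=17
t=3: input=1 -> V=17
t=4: input=2 -> V=21
t=5: input=2 -> V=0 FIRE
t=6: input=2 -> V=8
t=7: input=1 -> V=10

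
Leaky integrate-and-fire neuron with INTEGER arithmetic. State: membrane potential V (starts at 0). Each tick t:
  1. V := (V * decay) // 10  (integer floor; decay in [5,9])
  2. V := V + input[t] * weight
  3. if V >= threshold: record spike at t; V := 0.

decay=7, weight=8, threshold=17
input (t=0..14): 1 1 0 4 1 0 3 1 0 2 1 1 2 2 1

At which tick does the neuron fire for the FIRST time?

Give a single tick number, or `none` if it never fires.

Answer: 3

Derivation:
t=0: input=1 -> V=8
t=1: input=1 -> V=13
t=2: input=0 -> V=9
t=3: input=4 -> V=0 FIRE
t=4: input=1 -> V=8
t=5: input=0 -> V=5
t=6: input=3 -> V=0 FIRE
t=7: input=1 -> V=8
t=8: input=0 -> V=5
t=9: input=2 -> V=0 FIRE
t=10: input=1 -> V=8
t=11: input=1 -> V=13
t=12: input=2 -> V=0 FIRE
t=13: input=2 -> V=16
t=14: input=1 -> V=0 FIRE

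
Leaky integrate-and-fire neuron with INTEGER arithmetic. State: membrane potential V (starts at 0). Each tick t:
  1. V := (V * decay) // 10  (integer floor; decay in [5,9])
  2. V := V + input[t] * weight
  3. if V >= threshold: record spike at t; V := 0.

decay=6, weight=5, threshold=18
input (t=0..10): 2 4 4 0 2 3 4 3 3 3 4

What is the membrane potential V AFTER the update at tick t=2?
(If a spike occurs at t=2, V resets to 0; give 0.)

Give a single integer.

t=0: input=2 -> V=10
t=1: input=4 -> V=0 FIRE
t=2: input=4 -> V=0 FIRE
t=3: input=0 -> V=0
t=4: input=2 -> V=10
t=5: input=3 -> V=0 FIRE
t=6: input=4 -> V=0 FIRE
t=7: input=3 -> V=15
t=8: input=3 -> V=0 FIRE
t=9: input=3 -> V=15
t=10: input=4 -> V=0 FIRE

Answer: 0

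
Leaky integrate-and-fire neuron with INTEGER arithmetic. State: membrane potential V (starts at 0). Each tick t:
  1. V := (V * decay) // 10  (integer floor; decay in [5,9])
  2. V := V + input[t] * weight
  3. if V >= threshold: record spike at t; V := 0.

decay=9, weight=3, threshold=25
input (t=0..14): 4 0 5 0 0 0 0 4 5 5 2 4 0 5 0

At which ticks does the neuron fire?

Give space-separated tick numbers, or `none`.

t=0: input=4 -> V=12
t=1: input=0 -> V=10
t=2: input=5 -> V=24
t=3: input=0 -> V=21
t=4: input=0 -> V=18
t=5: input=0 -> V=16
t=6: input=0 -> V=14
t=7: input=4 -> V=24
t=8: input=5 -> V=0 FIRE
t=9: input=5 -> V=15
t=10: input=2 -> V=19
t=11: input=4 -> V=0 FIRE
t=12: input=0 -> V=0
t=13: input=5 -> V=15
t=14: input=0 -> V=13

Answer: 8 11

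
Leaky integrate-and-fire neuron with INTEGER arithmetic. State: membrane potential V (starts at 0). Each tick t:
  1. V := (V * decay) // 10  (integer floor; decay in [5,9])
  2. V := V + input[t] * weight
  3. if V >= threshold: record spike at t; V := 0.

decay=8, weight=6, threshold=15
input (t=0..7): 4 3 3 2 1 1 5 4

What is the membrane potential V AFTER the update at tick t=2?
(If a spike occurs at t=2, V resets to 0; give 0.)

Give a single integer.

t=0: input=4 -> V=0 FIRE
t=1: input=3 -> V=0 FIRE
t=2: input=3 -> V=0 FIRE
t=3: input=2 -> V=12
t=4: input=1 -> V=0 FIRE
t=5: input=1 -> V=6
t=6: input=5 -> V=0 FIRE
t=7: input=4 -> V=0 FIRE

Answer: 0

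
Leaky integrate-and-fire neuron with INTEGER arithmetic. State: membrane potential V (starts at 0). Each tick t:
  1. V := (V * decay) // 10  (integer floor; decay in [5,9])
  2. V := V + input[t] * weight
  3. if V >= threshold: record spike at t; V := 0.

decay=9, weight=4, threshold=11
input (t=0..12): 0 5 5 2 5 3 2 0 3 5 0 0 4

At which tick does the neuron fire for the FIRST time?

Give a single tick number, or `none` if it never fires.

Answer: 1

Derivation:
t=0: input=0 -> V=0
t=1: input=5 -> V=0 FIRE
t=2: input=5 -> V=0 FIRE
t=3: input=2 -> V=8
t=4: input=5 -> V=0 FIRE
t=5: input=3 -> V=0 FIRE
t=6: input=2 -> V=8
t=7: input=0 -> V=7
t=8: input=3 -> V=0 FIRE
t=9: input=5 -> V=0 FIRE
t=10: input=0 -> V=0
t=11: input=0 -> V=0
t=12: input=4 -> V=0 FIRE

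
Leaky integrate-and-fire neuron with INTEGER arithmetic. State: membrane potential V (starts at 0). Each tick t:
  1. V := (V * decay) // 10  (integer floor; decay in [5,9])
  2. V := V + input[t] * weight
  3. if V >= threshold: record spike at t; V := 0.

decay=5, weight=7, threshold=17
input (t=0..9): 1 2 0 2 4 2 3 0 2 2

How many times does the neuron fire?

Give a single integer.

Answer: 4

Derivation:
t=0: input=1 -> V=7
t=1: input=2 -> V=0 FIRE
t=2: input=0 -> V=0
t=3: input=2 -> V=14
t=4: input=4 -> V=0 FIRE
t=5: input=2 -> V=14
t=6: input=3 -> V=0 FIRE
t=7: input=0 -> V=0
t=8: input=2 -> V=14
t=9: input=2 -> V=0 FIRE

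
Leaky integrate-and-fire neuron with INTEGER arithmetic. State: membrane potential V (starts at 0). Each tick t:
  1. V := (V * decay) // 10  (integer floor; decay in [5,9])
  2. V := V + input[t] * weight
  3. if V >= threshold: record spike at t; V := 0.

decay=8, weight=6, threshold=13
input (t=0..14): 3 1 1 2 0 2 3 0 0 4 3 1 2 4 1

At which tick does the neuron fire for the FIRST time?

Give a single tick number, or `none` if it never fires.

t=0: input=3 -> V=0 FIRE
t=1: input=1 -> V=6
t=2: input=1 -> V=10
t=3: input=2 -> V=0 FIRE
t=4: input=0 -> V=0
t=5: input=2 -> V=12
t=6: input=3 -> V=0 FIRE
t=7: input=0 -> V=0
t=8: input=0 -> V=0
t=9: input=4 -> V=0 FIRE
t=10: input=3 -> V=0 FIRE
t=11: input=1 -> V=6
t=12: input=2 -> V=0 FIRE
t=13: input=4 -> V=0 FIRE
t=14: input=1 -> V=6

Answer: 0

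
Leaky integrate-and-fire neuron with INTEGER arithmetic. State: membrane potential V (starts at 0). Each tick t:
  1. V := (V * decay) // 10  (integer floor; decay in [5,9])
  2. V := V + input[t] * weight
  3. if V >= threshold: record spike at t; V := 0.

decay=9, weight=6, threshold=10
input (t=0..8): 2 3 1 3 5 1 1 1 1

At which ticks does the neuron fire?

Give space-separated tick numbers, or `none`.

Answer: 0 1 3 4 6 8

Derivation:
t=0: input=2 -> V=0 FIRE
t=1: input=3 -> V=0 FIRE
t=2: input=1 -> V=6
t=3: input=3 -> V=0 FIRE
t=4: input=5 -> V=0 FIRE
t=5: input=1 -> V=6
t=6: input=1 -> V=0 FIRE
t=7: input=1 -> V=6
t=8: input=1 -> V=0 FIRE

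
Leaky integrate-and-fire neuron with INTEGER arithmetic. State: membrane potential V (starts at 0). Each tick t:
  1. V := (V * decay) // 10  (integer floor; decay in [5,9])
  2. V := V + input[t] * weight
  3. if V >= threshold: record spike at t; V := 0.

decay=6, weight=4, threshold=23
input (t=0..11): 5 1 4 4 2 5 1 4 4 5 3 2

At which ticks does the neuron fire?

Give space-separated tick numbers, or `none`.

Answer: 2 5 8 10

Derivation:
t=0: input=5 -> V=20
t=1: input=1 -> V=16
t=2: input=4 -> V=0 FIRE
t=3: input=4 -> V=16
t=4: input=2 -> V=17
t=5: input=5 -> V=0 FIRE
t=6: input=1 -> V=4
t=7: input=4 -> V=18
t=8: input=4 -> V=0 FIRE
t=9: input=5 -> V=20
t=10: input=3 -> V=0 FIRE
t=11: input=2 -> V=8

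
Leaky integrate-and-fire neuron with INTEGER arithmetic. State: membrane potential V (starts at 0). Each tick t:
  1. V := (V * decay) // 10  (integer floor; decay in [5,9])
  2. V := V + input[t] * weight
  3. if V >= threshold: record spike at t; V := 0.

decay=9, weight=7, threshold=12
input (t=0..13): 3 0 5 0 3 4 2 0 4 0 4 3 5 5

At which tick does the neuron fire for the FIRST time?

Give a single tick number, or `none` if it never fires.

t=0: input=3 -> V=0 FIRE
t=1: input=0 -> V=0
t=2: input=5 -> V=0 FIRE
t=3: input=0 -> V=0
t=4: input=3 -> V=0 FIRE
t=5: input=4 -> V=0 FIRE
t=6: input=2 -> V=0 FIRE
t=7: input=0 -> V=0
t=8: input=4 -> V=0 FIRE
t=9: input=0 -> V=0
t=10: input=4 -> V=0 FIRE
t=11: input=3 -> V=0 FIRE
t=12: input=5 -> V=0 FIRE
t=13: input=5 -> V=0 FIRE

Answer: 0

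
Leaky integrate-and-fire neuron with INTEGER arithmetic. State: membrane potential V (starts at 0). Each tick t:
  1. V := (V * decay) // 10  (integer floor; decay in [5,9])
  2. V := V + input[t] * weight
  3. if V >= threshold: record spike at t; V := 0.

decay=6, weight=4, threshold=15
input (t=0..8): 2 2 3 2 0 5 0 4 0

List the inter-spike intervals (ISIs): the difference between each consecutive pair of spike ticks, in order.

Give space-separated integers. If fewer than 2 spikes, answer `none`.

t=0: input=2 -> V=8
t=1: input=2 -> V=12
t=2: input=3 -> V=0 FIRE
t=3: input=2 -> V=8
t=4: input=0 -> V=4
t=5: input=5 -> V=0 FIRE
t=6: input=0 -> V=0
t=7: input=4 -> V=0 FIRE
t=8: input=0 -> V=0

Answer: 3 2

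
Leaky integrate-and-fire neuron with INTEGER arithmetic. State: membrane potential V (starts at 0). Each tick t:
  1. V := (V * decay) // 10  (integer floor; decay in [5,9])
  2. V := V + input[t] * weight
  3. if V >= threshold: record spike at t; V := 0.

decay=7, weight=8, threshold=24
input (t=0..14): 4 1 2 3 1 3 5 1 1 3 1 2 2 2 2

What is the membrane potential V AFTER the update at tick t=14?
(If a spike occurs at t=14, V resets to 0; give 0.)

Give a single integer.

t=0: input=4 -> V=0 FIRE
t=1: input=1 -> V=8
t=2: input=2 -> V=21
t=3: input=3 -> V=0 FIRE
t=4: input=1 -> V=8
t=5: input=3 -> V=0 FIRE
t=6: input=5 -> V=0 FIRE
t=7: input=1 -> V=8
t=8: input=1 -> V=13
t=9: input=3 -> V=0 FIRE
t=10: input=1 -> V=8
t=11: input=2 -> V=21
t=12: input=2 -> V=0 FIRE
t=13: input=2 -> V=16
t=14: input=2 -> V=0 FIRE

Answer: 0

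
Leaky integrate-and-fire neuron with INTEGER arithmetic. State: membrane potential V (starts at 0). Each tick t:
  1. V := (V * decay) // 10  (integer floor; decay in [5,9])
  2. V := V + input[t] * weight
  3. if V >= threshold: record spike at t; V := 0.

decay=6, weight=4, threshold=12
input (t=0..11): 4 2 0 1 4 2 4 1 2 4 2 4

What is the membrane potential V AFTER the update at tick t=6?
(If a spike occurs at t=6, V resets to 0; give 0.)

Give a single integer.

Answer: 0

Derivation:
t=0: input=4 -> V=0 FIRE
t=1: input=2 -> V=8
t=2: input=0 -> V=4
t=3: input=1 -> V=6
t=4: input=4 -> V=0 FIRE
t=5: input=2 -> V=8
t=6: input=4 -> V=0 FIRE
t=7: input=1 -> V=4
t=8: input=2 -> V=10
t=9: input=4 -> V=0 FIRE
t=10: input=2 -> V=8
t=11: input=4 -> V=0 FIRE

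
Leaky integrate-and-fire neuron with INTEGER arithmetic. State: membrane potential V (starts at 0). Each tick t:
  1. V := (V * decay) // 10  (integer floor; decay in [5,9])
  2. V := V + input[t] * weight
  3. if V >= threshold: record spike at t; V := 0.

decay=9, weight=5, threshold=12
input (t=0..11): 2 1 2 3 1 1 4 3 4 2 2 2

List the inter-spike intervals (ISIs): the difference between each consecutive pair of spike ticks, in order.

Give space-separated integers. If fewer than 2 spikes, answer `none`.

Answer: 2 3 1 1 2

Derivation:
t=0: input=2 -> V=10
t=1: input=1 -> V=0 FIRE
t=2: input=2 -> V=10
t=3: input=3 -> V=0 FIRE
t=4: input=1 -> V=5
t=5: input=1 -> V=9
t=6: input=4 -> V=0 FIRE
t=7: input=3 -> V=0 FIRE
t=8: input=4 -> V=0 FIRE
t=9: input=2 -> V=10
t=10: input=2 -> V=0 FIRE
t=11: input=2 -> V=10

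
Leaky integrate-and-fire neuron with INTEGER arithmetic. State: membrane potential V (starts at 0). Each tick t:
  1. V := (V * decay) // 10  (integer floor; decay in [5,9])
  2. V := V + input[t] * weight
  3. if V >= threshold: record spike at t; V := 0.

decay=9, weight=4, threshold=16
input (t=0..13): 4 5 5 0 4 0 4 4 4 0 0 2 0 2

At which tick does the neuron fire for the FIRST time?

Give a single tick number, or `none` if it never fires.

t=0: input=4 -> V=0 FIRE
t=1: input=5 -> V=0 FIRE
t=2: input=5 -> V=0 FIRE
t=3: input=0 -> V=0
t=4: input=4 -> V=0 FIRE
t=5: input=0 -> V=0
t=6: input=4 -> V=0 FIRE
t=7: input=4 -> V=0 FIRE
t=8: input=4 -> V=0 FIRE
t=9: input=0 -> V=0
t=10: input=0 -> V=0
t=11: input=2 -> V=8
t=12: input=0 -> V=7
t=13: input=2 -> V=14

Answer: 0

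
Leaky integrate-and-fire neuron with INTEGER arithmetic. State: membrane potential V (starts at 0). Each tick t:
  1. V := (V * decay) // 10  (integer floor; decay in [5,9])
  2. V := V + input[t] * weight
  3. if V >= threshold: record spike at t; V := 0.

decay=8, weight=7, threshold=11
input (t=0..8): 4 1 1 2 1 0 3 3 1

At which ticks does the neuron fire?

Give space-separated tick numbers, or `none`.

Answer: 0 2 3 6 7

Derivation:
t=0: input=4 -> V=0 FIRE
t=1: input=1 -> V=7
t=2: input=1 -> V=0 FIRE
t=3: input=2 -> V=0 FIRE
t=4: input=1 -> V=7
t=5: input=0 -> V=5
t=6: input=3 -> V=0 FIRE
t=7: input=3 -> V=0 FIRE
t=8: input=1 -> V=7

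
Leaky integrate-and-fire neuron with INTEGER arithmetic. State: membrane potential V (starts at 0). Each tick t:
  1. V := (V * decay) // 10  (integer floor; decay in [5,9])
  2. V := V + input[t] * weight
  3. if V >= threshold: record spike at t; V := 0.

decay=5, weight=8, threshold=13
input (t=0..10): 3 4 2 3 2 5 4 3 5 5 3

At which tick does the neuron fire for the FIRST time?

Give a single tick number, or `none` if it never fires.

Answer: 0

Derivation:
t=0: input=3 -> V=0 FIRE
t=1: input=4 -> V=0 FIRE
t=2: input=2 -> V=0 FIRE
t=3: input=3 -> V=0 FIRE
t=4: input=2 -> V=0 FIRE
t=5: input=5 -> V=0 FIRE
t=6: input=4 -> V=0 FIRE
t=7: input=3 -> V=0 FIRE
t=8: input=5 -> V=0 FIRE
t=9: input=5 -> V=0 FIRE
t=10: input=3 -> V=0 FIRE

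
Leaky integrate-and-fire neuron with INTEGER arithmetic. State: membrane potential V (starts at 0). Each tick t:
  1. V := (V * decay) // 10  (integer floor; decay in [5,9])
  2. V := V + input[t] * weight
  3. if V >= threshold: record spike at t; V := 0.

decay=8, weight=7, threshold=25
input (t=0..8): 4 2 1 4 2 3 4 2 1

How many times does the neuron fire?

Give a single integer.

t=0: input=4 -> V=0 FIRE
t=1: input=2 -> V=14
t=2: input=1 -> V=18
t=3: input=4 -> V=0 FIRE
t=4: input=2 -> V=14
t=5: input=3 -> V=0 FIRE
t=6: input=4 -> V=0 FIRE
t=7: input=2 -> V=14
t=8: input=1 -> V=18

Answer: 4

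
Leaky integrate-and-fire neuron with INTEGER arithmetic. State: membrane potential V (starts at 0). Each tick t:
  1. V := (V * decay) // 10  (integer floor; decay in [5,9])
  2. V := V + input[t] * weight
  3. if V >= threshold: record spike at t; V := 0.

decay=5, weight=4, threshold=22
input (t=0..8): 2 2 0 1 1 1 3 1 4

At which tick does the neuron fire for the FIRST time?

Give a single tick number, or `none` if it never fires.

t=0: input=2 -> V=8
t=1: input=2 -> V=12
t=2: input=0 -> V=6
t=3: input=1 -> V=7
t=4: input=1 -> V=7
t=5: input=1 -> V=7
t=6: input=3 -> V=15
t=7: input=1 -> V=11
t=8: input=4 -> V=21

Answer: none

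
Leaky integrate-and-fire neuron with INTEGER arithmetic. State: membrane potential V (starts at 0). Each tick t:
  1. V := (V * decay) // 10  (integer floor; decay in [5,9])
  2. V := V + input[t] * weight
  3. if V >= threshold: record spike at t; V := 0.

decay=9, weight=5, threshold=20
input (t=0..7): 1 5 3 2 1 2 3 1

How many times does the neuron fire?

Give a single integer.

t=0: input=1 -> V=5
t=1: input=5 -> V=0 FIRE
t=2: input=3 -> V=15
t=3: input=2 -> V=0 FIRE
t=4: input=1 -> V=5
t=5: input=2 -> V=14
t=6: input=3 -> V=0 FIRE
t=7: input=1 -> V=5

Answer: 3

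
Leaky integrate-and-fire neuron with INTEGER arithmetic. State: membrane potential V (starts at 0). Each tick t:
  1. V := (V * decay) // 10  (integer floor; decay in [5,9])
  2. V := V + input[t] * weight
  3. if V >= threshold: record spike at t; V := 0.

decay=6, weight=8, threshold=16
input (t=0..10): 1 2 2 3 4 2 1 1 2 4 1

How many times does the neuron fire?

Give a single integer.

t=0: input=1 -> V=8
t=1: input=2 -> V=0 FIRE
t=2: input=2 -> V=0 FIRE
t=3: input=3 -> V=0 FIRE
t=4: input=4 -> V=0 FIRE
t=5: input=2 -> V=0 FIRE
t=6: input=1 -> V=8
t=7: input=1 -> V=12
t=8: input=2 -> V=0 FIRE
t=9: input=4 -> V=0 FIRE
t=10: input=1 -> V=8

Answer: 7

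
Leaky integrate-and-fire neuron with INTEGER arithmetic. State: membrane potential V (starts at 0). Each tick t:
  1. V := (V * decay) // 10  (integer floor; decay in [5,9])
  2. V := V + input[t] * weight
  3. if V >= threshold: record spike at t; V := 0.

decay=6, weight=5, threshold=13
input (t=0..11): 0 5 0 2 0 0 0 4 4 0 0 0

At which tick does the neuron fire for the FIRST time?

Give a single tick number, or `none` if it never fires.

t=0: input=0 -> V=0
t=1: input=5 -> V=0 FIRE
t=2: input=0 -> V=0
t=3: input=2 -> V=10
t=4: input=0 -> V=6
t=5: input=0 -> V=3
t=6: input=0 -> V=1
t=7: input=4 -> V=0 FIRE
t=8: input=4 -> V=0 FIRE
t=9: input=0 -> V=0
t=10: input=0 -> V=0
t=11: input=0 -> V=0

Answer: 1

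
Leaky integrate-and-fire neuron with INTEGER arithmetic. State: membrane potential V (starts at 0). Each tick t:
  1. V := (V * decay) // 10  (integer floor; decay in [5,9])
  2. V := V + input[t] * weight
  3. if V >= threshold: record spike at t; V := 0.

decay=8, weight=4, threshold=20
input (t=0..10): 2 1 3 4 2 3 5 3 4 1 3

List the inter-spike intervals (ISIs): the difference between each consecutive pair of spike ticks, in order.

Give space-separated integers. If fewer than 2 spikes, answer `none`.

Answer: 2 2 2

Derivation:
t=0: input=2 -> V=8
t=1: input=1 -> V=10
t=2: input=3 -> V=0 FIRE
t=3: input=4 -> V=16
t=4: input=2 -> V=0 FIRE
t=5: input=3 -> V=12
t=6: input=5 -> V=0 FIRE
t=7: input=3 -> V=12
t=8: input=4 -> V=0 FIRE
t=9: input=1 -> V=4
t=10: input=3 -> V=15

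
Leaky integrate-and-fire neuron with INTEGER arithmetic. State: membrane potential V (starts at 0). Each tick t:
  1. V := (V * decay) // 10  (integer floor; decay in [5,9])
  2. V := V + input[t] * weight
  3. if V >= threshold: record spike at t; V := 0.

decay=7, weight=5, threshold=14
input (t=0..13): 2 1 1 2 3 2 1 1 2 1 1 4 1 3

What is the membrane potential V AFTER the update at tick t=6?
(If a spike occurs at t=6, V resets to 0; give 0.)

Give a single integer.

t=0: input=2 -> V=10
t=1: input=1 -> V=12
t=2: input=1 -> V=13
t=3: input=2 -> V=0 FIRE
t=4: input=3 -> V=0 FIRE
t=5: input=2 -> V=10
t=6: input=1 -> V=12
t=7: input=1 -> V=13
t=8: input=2 -> V=0 FIRE
t=9: input=1 -> V=5
t=10: input=1 -> V=8
t=11: input=4 -> V=0 FIRE
t=12: input=1 -> V=5
t=13: input=3 -> V=0 FIRE

Answer: 12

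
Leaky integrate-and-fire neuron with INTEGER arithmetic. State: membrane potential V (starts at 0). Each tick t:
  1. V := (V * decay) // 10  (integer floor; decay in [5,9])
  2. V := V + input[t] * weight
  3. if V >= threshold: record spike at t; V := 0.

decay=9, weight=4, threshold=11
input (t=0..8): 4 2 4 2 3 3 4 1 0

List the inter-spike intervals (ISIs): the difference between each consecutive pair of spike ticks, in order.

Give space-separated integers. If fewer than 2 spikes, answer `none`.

t=0: input=4 -> V=0 FIRE
t=1: input=2 -> V=8
t=2: input=4 -> V=0 FIRE
t=3: input=2 -> V=8
t=4: input=3 -> V=0 FIRE
t=5: input=3 -> V=0 FIRE
t=6: input=4 -> V=0 FIRE
t=7: input=1 -> V=4
t=8: input=0 -> V=3

Answer: 2 2 1 1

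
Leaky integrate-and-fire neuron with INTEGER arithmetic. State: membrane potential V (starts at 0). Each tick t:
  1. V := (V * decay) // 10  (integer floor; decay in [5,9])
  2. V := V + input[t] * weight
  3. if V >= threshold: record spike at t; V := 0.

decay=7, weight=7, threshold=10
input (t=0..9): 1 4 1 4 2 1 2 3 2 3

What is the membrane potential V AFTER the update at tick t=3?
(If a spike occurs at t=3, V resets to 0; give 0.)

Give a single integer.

t=0: input=1 -> V=7
t=1: input=4 -> V=0 FIRE
t=2: input=1 -> V=7
t=3: input=4 -> V=0 FIRE
t=4: input=2 -> V=0 FIRE
t=5: input=1 -> V=7
t=6: input=2 -> V=0 FIRE
t=7: input=3 -> V=0 FIRE
t=8: input=2 -> V=0 FIRE
t=9: input=3 -> V=0 FIRE

Answer: 0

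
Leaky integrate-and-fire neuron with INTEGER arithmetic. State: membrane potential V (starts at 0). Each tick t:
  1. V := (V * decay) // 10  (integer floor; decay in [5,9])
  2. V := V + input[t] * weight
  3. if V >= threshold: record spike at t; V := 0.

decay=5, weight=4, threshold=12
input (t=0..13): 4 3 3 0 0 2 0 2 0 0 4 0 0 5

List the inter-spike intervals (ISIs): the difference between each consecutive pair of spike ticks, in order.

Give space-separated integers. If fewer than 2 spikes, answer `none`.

Answer: 1 1 8 3

Derivation:
t=0: input=4 -> V=0 FIRE
t=1: input=3 -> V=0 FIRE
t=2: input=3 -> V=0 FIRE
t=3: input=0 -> V=0
t=4: input=0 -> V=0
t=5: input=2 -> V=8
t=6: input=0 -> V=4
t=7: input=2 -> V=10
t=8: input=0 -> V=5
t=9: input=0 -> V=2
t=10: input=4 -> V=0 FIRE
t=11: input=0 -> V=0
t=12: input=0 -> V=0
t=13: input=5 -> V=0 FIRE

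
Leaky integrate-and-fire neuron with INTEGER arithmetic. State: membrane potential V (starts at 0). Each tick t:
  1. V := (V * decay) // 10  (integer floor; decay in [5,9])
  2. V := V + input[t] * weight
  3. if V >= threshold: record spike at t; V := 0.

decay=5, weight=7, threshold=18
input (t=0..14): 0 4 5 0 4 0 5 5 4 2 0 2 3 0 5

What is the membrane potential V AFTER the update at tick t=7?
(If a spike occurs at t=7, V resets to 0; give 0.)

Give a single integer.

Answer: 0

Derivation:
t=0: input=0 -> V=0
t=1: input=4 -> V=0 FIRE
t=2: input=5 -> V=0 FIRE
t=3: input=0 -> V=0
t=4: input=4 -> V=0 FIRE
t=5: input=0 -> V=0
t=6: input=5 -> V=0 FIRE
t=7: input=5 -> V=0 FIRE
t=8: input=4 -> V=0 FIRE
t=9: input=2 -> V=14
t=10: input=0 -> V=7
t=11: input=2 -> V=17
t=12: input=3 -> V=0 FIRE
t=13: input=0 -> V=0
t=14: input=5 -> V=0 FIRE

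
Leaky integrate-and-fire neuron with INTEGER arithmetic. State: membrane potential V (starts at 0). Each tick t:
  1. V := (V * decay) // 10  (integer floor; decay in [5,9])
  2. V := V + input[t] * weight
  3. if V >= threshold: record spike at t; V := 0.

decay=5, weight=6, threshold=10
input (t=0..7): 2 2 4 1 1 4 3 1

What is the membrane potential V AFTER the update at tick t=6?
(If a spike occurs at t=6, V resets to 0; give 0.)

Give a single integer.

t=0: input=2 -> V=0 FIRE
t=1: input=2 -> V=0 FIRE
t=2: input=4 -> V=0 FIRE
t=3: input=1 -> V=6
t=4: input=1 -> V=9
t=5: input=4 -> V=0 FIRE
t=6: input=3 -> V=0 FIRE
t=7: input=1 -> V=6

Answer: 0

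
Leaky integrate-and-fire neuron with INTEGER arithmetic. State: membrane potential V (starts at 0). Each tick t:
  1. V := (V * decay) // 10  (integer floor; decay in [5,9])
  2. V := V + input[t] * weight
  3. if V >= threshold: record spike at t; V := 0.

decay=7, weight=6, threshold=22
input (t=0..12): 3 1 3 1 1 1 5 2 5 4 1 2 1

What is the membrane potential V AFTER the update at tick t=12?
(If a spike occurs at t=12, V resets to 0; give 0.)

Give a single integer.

t=0: input=3 -> V=18
t=1: input=1 -> V=18
t=2: input=3 -> V=0 FIRE
t=3: input=1 -> V=6
t=4: input=1 -> V=10
t=5: input=1 -> V=13
t=6: input=5 -> V=0 FIRE
t=7: input=2 -> V=12
t=8: input=5 -> V=0 FIRE
t=9: input=4 -> V=0 FIRE
t=10: input=1 -> V=6
t=11: input=2 -> V=16
t=12: input=1 -> V=17

Answer: 17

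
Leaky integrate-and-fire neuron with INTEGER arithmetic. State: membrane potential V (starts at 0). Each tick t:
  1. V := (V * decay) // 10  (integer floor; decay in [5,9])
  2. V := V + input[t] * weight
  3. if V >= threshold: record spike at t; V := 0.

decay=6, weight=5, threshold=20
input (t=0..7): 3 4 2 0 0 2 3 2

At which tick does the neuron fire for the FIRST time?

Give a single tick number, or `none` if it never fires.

t=0: input=3 -> V=15
t=1: input=4 -> V=0 FIRE
t=2: input=2 -> V=10
t=3: input=0 -> V=6
t=4: input=0 -> V=3
t=5: input=2 -> V=11
t=6: input=3 -> V=0 FIRE
t=7: input=2 -> V=10

Answer: 1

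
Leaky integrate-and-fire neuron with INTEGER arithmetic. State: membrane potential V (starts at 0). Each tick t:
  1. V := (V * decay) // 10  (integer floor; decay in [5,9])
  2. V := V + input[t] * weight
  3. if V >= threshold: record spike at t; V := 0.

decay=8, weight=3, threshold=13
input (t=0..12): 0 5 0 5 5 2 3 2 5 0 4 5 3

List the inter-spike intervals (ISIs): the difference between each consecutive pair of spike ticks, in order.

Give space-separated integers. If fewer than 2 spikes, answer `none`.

Answer: 2 1 2 2 3

Derivation:
t=0: input=0 -> V=0
t=1: input=5 -> V=0 FIRE
t=2: input=0 -> V=0
t=3: input=5 -> V=0 FIRE
t=4: input=5 -> V=0 FIRE
t=5: input=2 -> V=6
t=6: input=3 -> V=0 FIRE
t=7: input=2 -> V=6
t=8: input=5 -> V=0 FIRE
t=9: input=0 -> V=0
t=10: input=4 -> V=12
t=11: input=5 -> V=0 FIRE
t=12: input=3 -> V=9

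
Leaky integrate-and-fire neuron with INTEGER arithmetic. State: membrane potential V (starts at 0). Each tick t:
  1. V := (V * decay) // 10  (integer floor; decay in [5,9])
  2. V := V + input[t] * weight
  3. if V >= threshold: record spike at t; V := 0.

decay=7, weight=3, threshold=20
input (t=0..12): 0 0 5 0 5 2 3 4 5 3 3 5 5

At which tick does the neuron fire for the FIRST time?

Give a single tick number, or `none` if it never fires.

Answer: 4

Derivation:
t=0: input=0 -> V=0
t=1: input=0 -> V=0
t=2: input=5 -> V=15
t=3: input=0 -> V=10
t=4: input=5 -> V=0 FIRE
t=5: input=2 -> V=6
t=6: input=3 -> V=13
t=7: input=4 -> V=0 FIRE
t=8: input=5 -> V=15
t=9: input=3 -> V=19
t=10: input=3 -> V=0 FIRE
t=11: input=5 -> V=15
t=12: input=5 -> V=0 FIRE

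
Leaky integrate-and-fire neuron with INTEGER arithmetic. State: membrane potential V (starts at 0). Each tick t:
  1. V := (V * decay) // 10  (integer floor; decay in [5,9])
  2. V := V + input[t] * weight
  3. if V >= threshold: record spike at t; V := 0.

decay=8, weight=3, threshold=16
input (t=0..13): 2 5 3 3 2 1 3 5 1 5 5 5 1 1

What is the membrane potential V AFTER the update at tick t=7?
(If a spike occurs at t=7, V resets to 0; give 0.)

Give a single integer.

t=0: input=2 -> V=6
t=1: input=5 -> V=0 FIRE
t=2: input=3 -> V=9
t=3: input=3 -> V=0 FIRE
t=4: input=2 -> V=6
t=5: input=1 -> V=7
t=6: input=3 -> V=14
t=7: input=5 -> V=0 FIRE
t=8: input=1 -> V=3
t=9: input=5 -> V=0 FIRE
t=10: input=5 -> V=15
t=11: input=5 -> V=0 FIRE
t=12: input=1 -> V=3
t=13: input=1 -> V=5

Answer: 0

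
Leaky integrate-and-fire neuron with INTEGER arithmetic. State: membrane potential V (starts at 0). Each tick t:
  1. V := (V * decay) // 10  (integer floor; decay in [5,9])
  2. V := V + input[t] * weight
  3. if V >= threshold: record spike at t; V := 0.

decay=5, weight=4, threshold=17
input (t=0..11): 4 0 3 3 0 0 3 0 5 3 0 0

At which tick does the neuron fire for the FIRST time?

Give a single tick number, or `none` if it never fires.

Answer: 3

Derivation:
t=0: input=4 -> V=16
t=1: input=0 -> V=8
t=2: input=3 -> V=16
t=3: input=3 -> V=0 FIRE
t=4: input=0 -> V=0
t=5: input=0 -> V=0
t=6: input=3 -> V=12
t=7: input=0 -> V=6
t=8: input=5 -> V=0 FIRE
t=9: input=3 -> V=12
t=10: input=0 -> V=6
t=11: input=0 -> V=3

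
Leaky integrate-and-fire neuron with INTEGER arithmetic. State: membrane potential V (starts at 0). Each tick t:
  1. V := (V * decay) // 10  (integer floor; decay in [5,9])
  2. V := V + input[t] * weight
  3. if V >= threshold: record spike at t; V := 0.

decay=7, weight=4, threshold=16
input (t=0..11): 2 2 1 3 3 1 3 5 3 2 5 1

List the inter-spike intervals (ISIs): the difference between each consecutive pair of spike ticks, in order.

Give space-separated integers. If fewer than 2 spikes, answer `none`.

t=0: input=2 -> V=8
t=1: input=2 -> V=13
t=2: input=1 -> V=13
t=3: input=3 -> V=0 FIRE
t=4: input=3 -> V=12
t=5: input=1 -> V=12
t=6: input=3 -> V=0 FIRE
t=7: input=5 -> V=0 FIRE
t=8: input=3 -> V=12
t=9: input=2 -> V=0 FIRE
t=10: input=5 -> V=0 FIRE
t=11: input=1 -> V=4

Answer: 3 1 2 1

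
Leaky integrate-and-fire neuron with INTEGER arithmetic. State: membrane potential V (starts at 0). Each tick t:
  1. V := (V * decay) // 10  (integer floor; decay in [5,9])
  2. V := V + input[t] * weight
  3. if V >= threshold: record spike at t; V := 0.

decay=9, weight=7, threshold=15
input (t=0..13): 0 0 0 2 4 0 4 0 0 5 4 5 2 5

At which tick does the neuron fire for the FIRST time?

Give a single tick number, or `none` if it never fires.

t=0: input=0 -> V=0
t=1: input=0 -> V=0
t=2: input=0 -> V=0
t=3: input=2 -> V=14
t=4: input=4 -> V=0 FIRE
t=5: input=0 -> V=0
t=6: input=4 -> V=0 FIRE
t=7: input=0 -> V=0
t=8: input=0 -> V=0
t=9: input=5 -> V=0 FIRE
t=10: input=4 -> V=0 FIRE
t=11: input=5 -> V=0 FIRE
t=12: input=2 -> V=14
t=13: input=5 -> V=0 FIRE

Answer: 4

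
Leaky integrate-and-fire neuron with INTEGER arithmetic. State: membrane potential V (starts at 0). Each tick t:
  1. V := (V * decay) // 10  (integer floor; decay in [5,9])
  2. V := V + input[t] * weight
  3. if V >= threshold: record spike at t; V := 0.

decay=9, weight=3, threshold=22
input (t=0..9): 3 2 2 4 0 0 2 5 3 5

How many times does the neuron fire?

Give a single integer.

t=0: input=3 -> V=9
t=1: input=2 -> V=14
t=2: input=2 -> V=18
t=3: input=4 -> V=0 FIRE
t=4: input=0 -> V=0
t=5: input=0 -> V=0
t=6: input=2 -> V=6
t=7: input=5 -> V=20
t=8: input=3 -> V=0 FIRE
t=9: input=5 -> V=15

Answer: 2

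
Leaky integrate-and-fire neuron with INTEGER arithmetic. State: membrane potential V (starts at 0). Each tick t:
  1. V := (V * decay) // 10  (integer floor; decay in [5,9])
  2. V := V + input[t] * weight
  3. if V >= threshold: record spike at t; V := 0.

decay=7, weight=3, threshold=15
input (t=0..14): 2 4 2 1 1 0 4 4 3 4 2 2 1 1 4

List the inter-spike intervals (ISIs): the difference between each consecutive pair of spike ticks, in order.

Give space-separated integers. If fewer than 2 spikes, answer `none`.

Answer: 6 2 5

Derivation:
t=0: input=2 -> V=6
t=1: input=4 -> V=0 FIRE
t=2: input=2 -> V=6
t=3: input=1 -> V=7
t=4: input=1 -> V=7
t=5: input=0 -> V=4
t=6: input=4 -> V=14
t=7: input=4 -> V=0 FIRE
t=8: input=3 -> V=9
t=9: input=4 -> V=0 FIRE
t=10: input=2 -> V=6
t=11: input=2 -> V=10
t=12: input=1 -> V=10
t=13: input=1 -> V=10
t=14: input=4 -> V=0 FIRE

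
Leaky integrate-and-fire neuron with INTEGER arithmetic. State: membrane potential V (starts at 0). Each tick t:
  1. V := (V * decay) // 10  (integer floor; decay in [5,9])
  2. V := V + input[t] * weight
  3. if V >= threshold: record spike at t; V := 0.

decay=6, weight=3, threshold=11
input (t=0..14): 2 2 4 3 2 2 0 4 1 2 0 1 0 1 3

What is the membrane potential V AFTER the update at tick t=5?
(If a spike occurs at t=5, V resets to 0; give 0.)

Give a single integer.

t=0: input=2 -> V=6
t=1: input=2 -> V=9
t=2: input=4 -> V=0 FIRE
t=3: input=3 -> V=9
t=4: input=2 -> V=0 FIRE
t=5: input=2 -> V=6
t=6: input=0 -> V=3
t=7: input=4 -> V=0 FIRE
t=8: input=1 -> V=3
t=9: input=2 -> V=7
t=10: input=0 -> V=4
t=11: input=1 -> V=5
t=12: input=0 -> V=3
t=13: input=1 -> V=4
t=14: input=3 -> V=0 FIRE

Answer: 6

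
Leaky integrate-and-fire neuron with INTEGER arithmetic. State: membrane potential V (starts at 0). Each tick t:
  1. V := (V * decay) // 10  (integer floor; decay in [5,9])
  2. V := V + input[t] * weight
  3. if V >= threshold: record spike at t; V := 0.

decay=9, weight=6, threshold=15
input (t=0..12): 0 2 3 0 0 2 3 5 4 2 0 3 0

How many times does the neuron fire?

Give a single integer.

Answer: 5

Derivation:
t=0: input=0 -> V=0
t=1: input=2 -> V=12
t=2: input=3 -> V=0 FIRE
t=3: input=0 -> V=0
t=4: input=0 -> V=0
t=5: input=2 -> V=12
t=6: input=3 -> V=0 FIRE
t=7: input=5 -> V=0 FIRE
t=8: input=4 -> V=0 FIRE
t=9: input=2 -> V=12
t=10: input=0 -> V=10
t=11: input=3 -> V=0 FIRE
t=12: input=0 -> V=0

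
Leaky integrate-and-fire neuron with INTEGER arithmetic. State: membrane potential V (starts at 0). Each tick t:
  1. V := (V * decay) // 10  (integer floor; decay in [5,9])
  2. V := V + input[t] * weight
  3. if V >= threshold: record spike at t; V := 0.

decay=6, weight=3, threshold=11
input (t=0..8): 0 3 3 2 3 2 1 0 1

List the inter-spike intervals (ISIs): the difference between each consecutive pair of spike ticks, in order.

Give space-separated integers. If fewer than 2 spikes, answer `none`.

t=0: input=0 -> V=0
t=1: input=3 -> V=9
t=2: input=3 -> V=0 FIRE
t=3: input=2 -> V=6
t=4: input=3 -> V=0 FIRE
t=5: input=2 -> V=6
t=6: input=1 -> V=6
t=7: input=0 -> V=3
t=8: input=1 -> V=4

Answer: 2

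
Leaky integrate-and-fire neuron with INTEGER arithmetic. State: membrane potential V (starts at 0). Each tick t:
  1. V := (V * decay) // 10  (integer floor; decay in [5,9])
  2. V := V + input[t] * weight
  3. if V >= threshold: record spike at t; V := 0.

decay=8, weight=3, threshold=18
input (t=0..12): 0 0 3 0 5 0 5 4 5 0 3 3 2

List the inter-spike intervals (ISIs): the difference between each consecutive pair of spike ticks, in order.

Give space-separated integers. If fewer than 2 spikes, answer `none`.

Answer: 3 3

Derivation:
t=0: input=0 -> V=0
t=1: input=0 -> V=0
t=2: input=3 -> V=9
t=3: input=0 -> V=7
t=4: input=5 -> V=0 FIRE
t=5: input=0 -> V=0
t=6: input=5 -> V=15
t=7: input=4 -> V=0 FIRE
t=8: input=5 -> V=15
t=9: input=0 -> V=12
t=10: input=3 -> V=0 FIRE
t=11: input=3 -> V=9
t=12: input=2 -> V=13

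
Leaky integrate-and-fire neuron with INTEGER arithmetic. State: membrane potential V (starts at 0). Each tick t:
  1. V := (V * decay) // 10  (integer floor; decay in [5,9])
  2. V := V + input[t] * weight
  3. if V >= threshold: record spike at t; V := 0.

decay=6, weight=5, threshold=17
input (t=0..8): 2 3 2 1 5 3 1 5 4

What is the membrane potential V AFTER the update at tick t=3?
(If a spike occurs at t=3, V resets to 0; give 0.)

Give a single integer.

t=0: input=2 -> V=10
t=1: input=3 -> V=0 FIRE
t=2: input=2 -> V=10
t=3: input=1 -> V=11
t=4: input=5 -> V=0 FIRE
t=5: input=3 -> V=15
t=6: input=1 -> V=14
t=7: input=5 -> V=0 FIRE
t=8: input=4 -> V=0 FIRE

Answer: 11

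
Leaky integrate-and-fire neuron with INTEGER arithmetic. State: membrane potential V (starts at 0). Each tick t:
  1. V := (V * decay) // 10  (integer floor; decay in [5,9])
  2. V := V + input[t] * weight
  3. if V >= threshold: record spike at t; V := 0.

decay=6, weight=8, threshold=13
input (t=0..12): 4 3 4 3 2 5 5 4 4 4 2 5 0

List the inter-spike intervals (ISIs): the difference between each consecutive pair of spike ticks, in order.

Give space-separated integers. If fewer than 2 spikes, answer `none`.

t=0: input=4 -> V=0 FIRE
t=1: input=3 -> V=0 FIRE
t=2: input=4 -> V=0 FIRE
t=3: input=3 -> V=0 FIRE
t=4: input=2 -> V=0 FIRE
t=5: input=5 -> V=0 FIRE
t=6: input=5 -> V=0 FIRE
t=7: input=4 -> V=0 FIRE
t=8: input=4 -> V=0 FIRE
t=9: input=4 -> V=0 FIRE
t=10: input=2 -> V=0 FIRE
t=11: input=5 -> V=0 FIRE
t=12: input=0 -> V=0

Answer: 1 1 1 1 1 1 1 1 1 1 1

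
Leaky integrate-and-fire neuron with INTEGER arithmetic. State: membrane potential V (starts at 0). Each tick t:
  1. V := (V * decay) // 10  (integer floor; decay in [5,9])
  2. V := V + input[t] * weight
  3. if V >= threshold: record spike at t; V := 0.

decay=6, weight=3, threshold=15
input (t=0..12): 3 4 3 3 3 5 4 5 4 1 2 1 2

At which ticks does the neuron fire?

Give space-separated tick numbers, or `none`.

Answer: 1 4 5 7

Derivation:
t=0: input=3 -> V=9
t=1: input=4 -> V=0 FIRE
t=2: input=3 -> V=9
t=3: input=3 -> V=14
t=4: input=3 -> V=0 FIRE
t=5: input=5 -> V=0 FIRE
t=6: input=4 -> V=12
t=7: input=5 -> V=0 FIRE
t=8: input=4 -> V=12
t=9: input=1 -> V=10
t=10: input=2 -> V=12
t=11: input=1 -> V=10
t=12: input=2 -> V=12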